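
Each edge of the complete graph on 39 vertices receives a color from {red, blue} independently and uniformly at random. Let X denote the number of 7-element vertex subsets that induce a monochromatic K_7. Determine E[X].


Let X = Σ_S X_S over the C(39, 7) = 15380937 subsets S of size 7, where X_S = 1 if the K_7 on S is monochromatic.
For a fixed S, the K_7 on S has C(7, 2) = 21 edges. P[all 21 edges red] = (1/2)^21, and likewise for blue, so P[monochromatic] = 2·(1/2)^21 = 2^{1 − 21} = 1/1048576.
By linearity of expectation: E[X] = C(39, 7) · 2^{1 − 21} = 15380937 · 1/1048576 = 15380937/1048576.
Numerically: E[X] ≈ 14.66840.

E[X] = C(39,7)·2^(1−C(7,2)) = 15380937/1048576 ≈ 14.66840.


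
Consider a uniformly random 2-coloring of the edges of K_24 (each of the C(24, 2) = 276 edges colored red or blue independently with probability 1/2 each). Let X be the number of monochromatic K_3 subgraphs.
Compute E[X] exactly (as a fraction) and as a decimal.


Let X = Σ_S X_S over the C(24, 3) = 2024 subsets S of size 3, where X_S = 1 if the K_3 on S is monochromatic.
For a fixed S, the K_3 on S has C(3, 2) = 3 edges. P[all 3 edges red] = (1/2)^3, and likewise for blue, so P[monochromatic] = 2·(1/2)^3 = 2^{1 − 3} = 1/4.
By linearity: E[X] = C(24, 3) · 2^{1 − 3} = 2024 · 1/4 = 506.
Numerically: E[X] ≈ 506.000.

E[X] = C(24,3)·2^(1−C(3,2)) = 506 ≈ 506.000.


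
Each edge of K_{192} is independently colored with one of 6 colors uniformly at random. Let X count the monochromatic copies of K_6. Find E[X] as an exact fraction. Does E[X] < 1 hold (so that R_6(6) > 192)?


E[X] = C(192, 6) · 6^{1 − 15} = 64300886496 · 6^{−14} = 64300886496/78364164096.
As a reduced fraction: E[X] = 223266967/272097792 ≈ 0.82054.
Is E[X] < 1? YES.
Since E[X] < 1, there exists a 6-coloring of K_{192} with no monochromatic K_6; hence R_6(6) > 192.

E[X] = 223266967/272097792 ≈ 0.82054; E[X] < 1, so R_6(6) > 192.


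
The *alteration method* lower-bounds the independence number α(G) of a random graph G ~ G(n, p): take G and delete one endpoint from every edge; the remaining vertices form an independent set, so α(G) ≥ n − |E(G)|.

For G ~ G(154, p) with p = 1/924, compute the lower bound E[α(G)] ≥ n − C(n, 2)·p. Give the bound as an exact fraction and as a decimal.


E[|E(G)|] = C(154, 2)·p = 11781 · (1/924) = 51/4.
E[α(G)] ≥ n − E[|E(G)|] = 154 − 51/4 = 565/4.
Numerically: ≈ 141.2500.
(This is only a lower bound; the true E[α(G)] may be larger.)

E[α(G)] ≥ 565/4 ≈ 141.2500.


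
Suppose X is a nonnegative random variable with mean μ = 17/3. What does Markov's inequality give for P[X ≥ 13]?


μ = E[X] = 17/3, a = 13.
Markov: P[X ≥ 13] ≤ μ/a = (17/3)/13 = 17/39.
Numerically: ≈ 0.43590.
(Since a = 13 > μ = 5.66667, the bound 17/39 is < 1 and informative.)

P[X ≥ 13] ≤ 17/39 ≈ 0.43590.


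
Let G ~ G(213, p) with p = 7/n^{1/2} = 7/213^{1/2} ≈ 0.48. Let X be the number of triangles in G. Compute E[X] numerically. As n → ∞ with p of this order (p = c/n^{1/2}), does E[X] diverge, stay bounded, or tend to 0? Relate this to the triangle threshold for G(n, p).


Number of potential triangles: C(213, 3) = 1587986.
Each occurs with probability p³ ≈ (0.48)³ ≈ 1.10338e-01.
By linearity: E[X] = C(213, 3)·p³ ≈ 1587986 · 1.10338e-01 ≈ 175215.041.
Since α = 1/2 < 1, p = c/n^{1/2} ≫ 1/n is above the triangle threshold p ~ 1/n. Asymptotically E[X] ~ (c³/6)·n^{3(1−α)} = (7³/6)·n^{1.5} → ∞; triangles are abundant w.h.p.

E[X] ≈ 175215.041; in regime p = Θ(1/n^{1/2}) E[X] diverges (above the triangle threshold p ~ 1/n).


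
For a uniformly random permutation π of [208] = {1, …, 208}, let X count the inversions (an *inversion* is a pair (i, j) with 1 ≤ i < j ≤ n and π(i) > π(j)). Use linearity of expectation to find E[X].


Write X = Σ X_I over the C(208, 2) = 21528 pairs i < j, with X_I the indicator of one inversion.
There are 21528 indicators.
For each fixed pair i < j, the values π(i) and π(j) are two distinct elements of {1, …, 208} in uniformly random order; by symmetry P[π(i) > π(j)] = 1/2.
By linearity: E[X] = 21528 · (1/2) = C(208, 2) · (1/2) = 21528/2 = 10764 ≈ 10764.000.

E[X] = 10764 = 10764.000.


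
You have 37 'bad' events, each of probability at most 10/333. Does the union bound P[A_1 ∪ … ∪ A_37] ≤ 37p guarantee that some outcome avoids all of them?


Union bound: P[∪_{i=1}^{37} A_i] ≤ Σ_i P[A_i] ≤ 37·p = 37·(10/333) = 10/9.
Numerically: 10/9 ≈ 1.1111111.
Is 10/9 < 1? NO.
Since the bound 10/9 is ≥ 1, the union bound is uninformative here; it does NOT by itself certify existence.

37·p = 10/9 ≈ 1.1111111; existence NOT certified by the union bound.


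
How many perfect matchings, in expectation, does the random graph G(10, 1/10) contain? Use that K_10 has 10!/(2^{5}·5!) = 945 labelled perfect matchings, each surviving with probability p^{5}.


K_10 has 10!/(2^{5}·5!) = 945 labelled perfect matchings.
For each such perfect matching H, let X_H = 1 if all 5 edges of H are present in G. Then P[X_H = 1] = p^{5} = (1/10)^{5} = 1/100000.
By linearity: E[X] = Σ_H E[X_H] = 945 · p^{5} = 945 · 1/100000 = 189/20000.
Numerically: E[X] ≈ 0.00945.

E[X] = 945 · (1/10)^{5} = 189/20000 ≈ 0.00945.


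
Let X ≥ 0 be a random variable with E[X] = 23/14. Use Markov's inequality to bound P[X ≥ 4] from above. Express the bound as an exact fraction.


μ = E[X] = 23/14, a = 4.
Markov: P[X ≥ 4] ≤ μ/a = (23/14)/4 = 23/56.
Numerically: ≈ 0.410714.
(Since a = 4 > μ = 1.642857, the bound 23/56 is < 1 and informative.)

P[X ≥ 4] ≤ 23/56 ≈ 0.410714.


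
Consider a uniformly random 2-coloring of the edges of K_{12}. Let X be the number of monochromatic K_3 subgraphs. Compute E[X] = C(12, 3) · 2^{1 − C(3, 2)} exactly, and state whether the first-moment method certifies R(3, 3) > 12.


E[X] = C(12, 3) · 2^{1 − 3} = 220 · 2^{−2} = 220/4.
As a reduced fraction: E[X] = 55 ≈ 55.0000.
Is E[X] < 1? NO.
Since E[X] ≥ 1, the first-moment bound is inconclusive at n = 12; it does NOT by itself certify R(3, 3) > 12.

E[X] = 55 ≈ 55.0000; E[X] ≥ 1; first-moment method inconclusive here.


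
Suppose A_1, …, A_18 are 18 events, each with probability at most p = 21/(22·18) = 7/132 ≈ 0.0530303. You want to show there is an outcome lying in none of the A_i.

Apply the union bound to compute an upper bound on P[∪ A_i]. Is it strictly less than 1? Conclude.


Union bound: P[∪_{i=1}^{18} A_i] ≤ Σ_i P[A_i] ≤ 18·p = 18·(7/132) = 21/22.
Numerically: 21/22 ≈ 0.9545455.
Is 21/22 < 1? YES.
Since P[∪ A_i] ≤ 21/22 < 1, the complement has P[∩ A_i^c] ≥ 1 − 21/22 = 1/22 > 0, so some outcome avoids every A_i.

18·p = 21/22 ≈ 0.9545455; existence CERTIFIED by the union bound.


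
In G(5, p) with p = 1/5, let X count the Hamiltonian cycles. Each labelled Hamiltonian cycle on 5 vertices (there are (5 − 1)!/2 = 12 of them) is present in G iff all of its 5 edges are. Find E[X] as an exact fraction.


K_5 has (5 − 1)!/2 = 12 labelled Hamiltonian cycles.
For each such Hamiltonian cycle H, let X_H = 1 if all 5 edges of H are present in G. Then P[X_H = 1] = p^{5} = (1/5)^{5} = 1/3125.
By linearity: E[X] = Σ_H E[X_H] = 12 · p^{5} = 12 · 1/3125 = 12/3125.
Numerically: E[X] ≈ 0.00384.

E[X] = 12 · (1/5)^{5} = 12/3125 ≈ 0.00384.


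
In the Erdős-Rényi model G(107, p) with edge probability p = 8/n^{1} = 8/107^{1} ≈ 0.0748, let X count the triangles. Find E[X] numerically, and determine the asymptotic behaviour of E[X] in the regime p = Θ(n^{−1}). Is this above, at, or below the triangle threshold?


Number of potential triangles: C(107, 3) = 198485.
Each occurs with probability p³ ≈ (0.0748)³ ≈ 4.17945e-04.
By linearity: E[X] = C(107, 3)·p³ ≈ 198485 · 4.17945e-04 ≈ 82.956.
Here α = 1, so p = 8/n is exactly at the triangle threshold p ~ 1/n. Asymptotically E[X] → c³/6 = 8³/6 = 256/3 ≈ 85.333, a bounded constant. In this regime the triangle count is asymptotically Poisson(c³/6).

E[X] ≈ 82.956; in regime p = Θ(1/n^{1}) E[X] stays bounded (at the triangle threshold p ~ 1/n).


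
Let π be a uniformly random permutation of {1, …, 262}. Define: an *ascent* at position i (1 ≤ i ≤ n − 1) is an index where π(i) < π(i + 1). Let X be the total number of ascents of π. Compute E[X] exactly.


Write X = Σ X_I over i = 1, …, 261, with X_I the indicator of one ascent.
There are 261 indicators.
For each fixed i, the pair (π(i), π(i+1)) is a uniformly random ordered pair of distinct values from {1, …, 262}; by symmetry P[π(i) < π(i+1)] = 1/2.
By linearity: E[X] = 261 · (1/2) = (262 − 1) · (1/2) = 261/2 ≈ 130.500000.

E[X] = 261/2 = 130.500000.


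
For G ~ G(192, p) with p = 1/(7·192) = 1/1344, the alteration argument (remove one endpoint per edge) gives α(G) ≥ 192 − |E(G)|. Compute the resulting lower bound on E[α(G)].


E[|E(G)|] = C(192, 2)·p = 18336 · (1/1344) = 191/14.
E[α(G)] ≥ n − E[|E(G)|] = 192 − 191/14 = 2497/14.
Numerically: ≈ 178.357143.
(This is only a lower bound; the true E[α(G)] may be larger.)

E[α(G)] ≥ 2497/14 ≈ 178.357143.


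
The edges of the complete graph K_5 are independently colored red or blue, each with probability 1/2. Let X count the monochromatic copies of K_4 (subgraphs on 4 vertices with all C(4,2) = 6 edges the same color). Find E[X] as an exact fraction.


Let X = Σ_S X_S over the C(5, 4) = 5 subsets S of size 4, where X_S = 1 if the K_4 on S is monochromatic.
For a fixed S, the K_4 on S has C(4, 2) = 6 edges. P[all 6 edges red] = (1/2)^6, and likewise for blue, so P[monochromatic] = 2·(1/2)^6 = 2^{1 − 6} = 1/32.
By linearity: E[X] = C(5, 4) · 2^{1 − 6} = 5 · 1/32 = 5/32.
Numerically: E[X] ≈ 0.15625.

E[X] = C(5,4)·2^(1−C(4,2)) = 5/32 ≈ 0.15625.


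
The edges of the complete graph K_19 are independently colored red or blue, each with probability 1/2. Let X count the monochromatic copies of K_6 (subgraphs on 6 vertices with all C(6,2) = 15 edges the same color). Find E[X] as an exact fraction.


Let X = Σ_S X_S over the C(19, 6) = 27132 subsets S of size 6, where X_S = 1 if the K_6 on S is monochromatic.
For a fixed S, the K_6 on S has C(6, 2) = 15 edges. P[all 15 edges red] = (1/2)^15, and likewise for blue, so P[monochromatic] = 2·(1/2)^15 = 2^{1 − 15} = 1/16384.
By linearity of expectation: E[X] = C(19, 6) · 2^{1 − 15} = 27132 · 1/16384 = 6783/4096.
Numerically: E[X] ≈ 1.65601.

E[X] = C(19,6)·2^(1−C(6,2)) = 6783/4096 ≈ 1.65601.


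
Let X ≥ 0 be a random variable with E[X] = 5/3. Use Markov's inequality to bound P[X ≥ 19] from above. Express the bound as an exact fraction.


μ = E[X] = 5/3, a = 19.
Markov: P[X ≥ 19] ≤ μ/a = (5/3)/19 = 5/57.
Numerically: ≈ 0.087719.
(Since a = 19 > μ = 1.666667, the bound 5/57 is < 1 and informative.)

P[X ≥ 19] ≤ 5/57 ≈ 0.087719.


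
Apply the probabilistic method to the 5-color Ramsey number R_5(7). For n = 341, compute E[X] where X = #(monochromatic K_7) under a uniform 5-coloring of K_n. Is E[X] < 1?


E[X] = C(341, 7) · 5^{1 − 21} = 99984606876440 · 5^{−20} = 99984606876440/95367431640625.
As a reduced fraction: E[X] = 19996921375288/19073486328125 ≈ 1.048.
Is E[X] < 1? NO.
Since E[X] ≥ 1, the first-moment bound is inconclusive at n = 341; it does NOT by itself certify R_5(7) > 341.

E[X] = 19996921375288/19073486328125 ≈ 1.048; E[X] ≥ 1; first-moment method inconclusive here.


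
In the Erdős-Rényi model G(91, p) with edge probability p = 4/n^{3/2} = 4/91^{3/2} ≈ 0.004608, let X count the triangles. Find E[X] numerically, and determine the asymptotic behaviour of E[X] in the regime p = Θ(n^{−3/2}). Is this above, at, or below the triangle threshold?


Number of potential triangles: C(91, 3) = 121485.
Each occurs with probability p³ ≈ (0.004608)³ ≈ 9.783488e-08.
By linearity: E[X] = C(91, 3)·p³ ≈ 121485 · 9.783488e-08 ≈ 0.0119.
Since α = 3/2 > 1, p = c/n^{3/2} = o(1/n) is below the triangle threshold p ~ 1/n. Asymptotically E[X] ~ (c³/6)·n^{3(1−α)} = (4³/6)·n^{-1.5} → 0, so by Markov's inequality G has no triangles w.h.p.

E[X] ≈ 0.0119; in regime p = Θ(1/n^{3/2}) E[X] tends to 0 (below the triangle threshold p ~ 1/n).


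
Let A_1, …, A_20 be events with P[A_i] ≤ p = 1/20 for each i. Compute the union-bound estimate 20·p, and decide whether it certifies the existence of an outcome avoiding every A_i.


Union bound: P[∪_{i=1}^{20} A_i] ≤ Σ_i P[A_i] ≤ 20·p = 20·(1/20) = 1.
Numerically: 1 ≈ 1.000.
Is 1 < 1? NO.
Since the bound 1 is ≥ 1, the union bound is uninformative here; it does NOT by itself certify existence.

20·p = 1 ≈ 1.000; existence NOT certified by the union bound.


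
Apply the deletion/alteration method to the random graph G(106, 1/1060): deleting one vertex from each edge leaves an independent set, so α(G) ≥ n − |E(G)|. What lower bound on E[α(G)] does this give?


E[|E(G)|] = C(106, 2)·p = 5565 · (1/1060) = 21/4.
E[α(G)] ≥ n − E[|E(G)|] = 106 − 21/4 = 403/4.
Numerically: ≈ 100.7500.
(This is only a lower bound; the true E[α(G)] may be larger.)

E[α(G)] ≥ 403/4 ≈ 100.7500.


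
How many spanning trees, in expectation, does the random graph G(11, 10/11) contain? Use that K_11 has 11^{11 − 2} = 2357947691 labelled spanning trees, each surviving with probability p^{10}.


K_11 has 11^{11 − 2} = 2357947691 labelled spanning trees.
For each such spanning tree H, let X_H = 1 if all 10 edges of H are present in G. Then P[X_H = 1] = p^{10} = (10/11)^{10} = 10000000000/25937424601.
By linearity: E[X] = Σ_H E[X_H] = 2357947691 · p^{10} = 2357947691 · 10000000000/25937424601 = 10000000000/11.
Numerically: E[X] ≈ 9.0909e+08.

E[X] = 2357947691 · (10/11)^{10} = 10000000000/11 ≈ 9.0909e+08.


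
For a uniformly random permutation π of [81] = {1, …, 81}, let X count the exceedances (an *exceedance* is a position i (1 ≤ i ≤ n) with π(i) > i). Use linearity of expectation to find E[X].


Write X = Σ_{i=1}^{81} X_i, where X_i = 1_{π(i) > i}.
For each fixed i, π(i) is uniform over {1, …, 81} (marginal of a uniform permutation), so P[π(i) > i] = (n − i)/n. Summing: Σ_{i=1}^{81} (n − i)/n = (0 + 1 + … + 80)/81 = 81(81 − 1)/(2·81) = (81 − 1)/2.
Hence E[X] = Σ_{i=1}^{81} (81 − i)/81 = 40 ≈ 40.0000.

E[X] = 40 = 40.0000.


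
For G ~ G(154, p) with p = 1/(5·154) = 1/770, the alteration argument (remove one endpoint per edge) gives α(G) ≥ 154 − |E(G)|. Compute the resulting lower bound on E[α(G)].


E[|E(G)|] = C(154, 2)·p = 11781 · (1/770) = 153/10.
E[α(G)] ≥ n − E[|E(G)|] = 154 − 153/10 = 1387/10.
Numerically: ≈ 138.7000.
(This is only a lower bound; the true E[α(G)] may be larger.)

E[α(G)] ≥ 1387/10 ≈ 138.7000.


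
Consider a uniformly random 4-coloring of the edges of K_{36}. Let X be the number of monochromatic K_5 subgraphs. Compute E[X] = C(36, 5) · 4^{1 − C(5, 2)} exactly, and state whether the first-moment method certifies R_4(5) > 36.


E[X] = C(36, 5) · 4^{1 − 10} = 376992 · 4^{−9} = 376992/262144.
As a reduced fraction: E[X] = 11781/8192 ≈ 1.438.
Is E[X] < 1? NO.
Since E[X] ≥ 1, the first-moment bound is inconclusive at n = 36; it does NOT by itself certify R_4(5) > 36.

E[X] = 11781/8192 ≈ 1.438; E[X] ≥ 1; first-moment method inconclusive here.


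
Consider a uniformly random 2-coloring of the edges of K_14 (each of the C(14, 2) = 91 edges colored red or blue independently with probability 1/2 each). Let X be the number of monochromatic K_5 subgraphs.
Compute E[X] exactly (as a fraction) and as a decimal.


Let X = Σ_S X_S over the C(14, 5) = 2002 subsets S of size 5, where X_S = 1 if the K_5 on S is monochromatic.
For a fixed S, the K_5 on S has C(5, 2) = 10 edges. P[all 10 edges red] = (1/2)^10, and likewise for blue, so P[monochromatic] = 2·(1/2)^10 = 2^{1 − 10} = 1/512.
By linearity of expectation: E[X] = C(14, 5) · 2^{1 − 10} = 2002 · 1/512 = 1001/256.
Numerically: E[X] ≈ 3.91016.

E[X] = C(14,5)·2^(1−C(5,2)) = 1001/256 ≈ 3.91016.


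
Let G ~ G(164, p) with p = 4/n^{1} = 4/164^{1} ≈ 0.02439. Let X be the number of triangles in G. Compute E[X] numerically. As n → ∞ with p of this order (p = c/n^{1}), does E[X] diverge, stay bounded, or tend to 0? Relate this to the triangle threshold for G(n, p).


Number of potential triangles: C(164, 3) = 721764.
Each occurs with probability p³ ≈ (0.02439)³ ≈ 1.450937e-05.
By linearity: E[X] = C(164, 3)·p³ ≈ 721764 · 1.450937e-05 ≈ 10.4723.
Here α = 1, so p = 4/n is exactly at the triangle threshold p ~ 1/n. Asymptotically E[X] → c³/6 = 4³/6 = 32/3 ≈ 10.6667, a bounded constant. In this regime the triangle count is asymptotically Poisson(c³/6).

E[X] ≈ 10.4723; in regime p = Θ(1/n^{1}) E[X] stays bounded (at the triangle threshold p ~ 1/n).


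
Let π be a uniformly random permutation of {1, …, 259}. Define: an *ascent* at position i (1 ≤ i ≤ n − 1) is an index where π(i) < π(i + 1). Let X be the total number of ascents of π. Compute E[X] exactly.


Write X = Σ X_I over i = 1, …, 258, with X_I the indicator of one ascent.
There are 258 indicators.
For each fixed i, the pair (π(i), π(i+1)) is a uniformly random ordered pair of distinct values from {1, …, 259}; by symmetry P[π(i) < π(i+1)] = 1/2.
By linearity: E[X] = 258 · (1/2) = (259 − 1) · (1/2) = 129 ≈ 129.00000.

E[X] = 129 = 129.00000.


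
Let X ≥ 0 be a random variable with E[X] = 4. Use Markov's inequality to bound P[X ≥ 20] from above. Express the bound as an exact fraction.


μ = E[X] = 4, a = 20.
Markov: P[X ≥ 20] ≤ μ/a = (4)/20 = 1/5.
Numerically: ≈ 0.2000.
(Since a = 20 > μ = 4.0000, the bound 1/5 is < 1 and informative.)

P[X ≥ 20] ≤ 1/5 ≈ 0.2000.


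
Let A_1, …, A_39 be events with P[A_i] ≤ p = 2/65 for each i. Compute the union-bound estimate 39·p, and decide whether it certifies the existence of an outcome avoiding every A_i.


Union bound: P[∪_{i=1}^{39} A_i] ≤ Σ_i P[A_i] ≤ 39·p = 39·(2/65) = 6/5.
Numerically: 6/5 ≈ 1.200000.
Is 6/5 < 1? NO.
Since the bound 6/5 is ≥ 1, the union bound is uninformative here; it does NOT by itself certify existence.

39·p = 6/5 ≈ 1.200000; existence NOT certified by the union bound.


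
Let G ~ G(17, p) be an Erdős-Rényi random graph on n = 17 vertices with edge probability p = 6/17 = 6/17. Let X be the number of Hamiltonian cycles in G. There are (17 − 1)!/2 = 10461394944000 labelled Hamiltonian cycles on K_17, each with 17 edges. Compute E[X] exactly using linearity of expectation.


K_17 has (17 − 1)!/2 = 10461394944000 labelled Hamiltonian cycles.
For each such Hamiltonian cycle H, let X_H = 1 if all 17 edges of H are present in G. Then P[X_H = 1] = p^{17} = (6/17)^{17} = 16926659444736/827240261886336764177.
By linearity: E[X] = Σ_H E[X_H] = 10461394944000 · p^{17} = 10461394944000 · 16926659444736/827240261886336764177 = 177076469533971037814784000/827240261886336764177.
Numerically: E[X] ≈ 2.141e+05.

E[X] = 10461394944000 · (6/17)^{17} = 177076469533971037814784000/827240261886336764177 ≈ 2.141e+05.


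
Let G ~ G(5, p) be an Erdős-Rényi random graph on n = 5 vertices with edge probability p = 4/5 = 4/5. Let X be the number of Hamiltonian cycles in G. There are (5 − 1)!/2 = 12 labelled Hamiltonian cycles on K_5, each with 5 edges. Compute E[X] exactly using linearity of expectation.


K_5 has (5 − 1)!/2 = 12 labelled Hamiltonian cycles.
For each such Hamiltonian cycle H, let X_H = 1 if all 5 edges of H are present in G. Then P[X_H = 1] = p^{5} = (4/5)^{5} = 1024/3125.
By linearity of expectation: E[X] = Σ_H E[X_H] = 12 · p^{5} = 12 · 1024/3125 = 12288/3125.
Numerically: E[X] ≈ 3.93216.

E[X] = 12 · (4/5)^{5} = 12288/3125 ≈ 3.93216.


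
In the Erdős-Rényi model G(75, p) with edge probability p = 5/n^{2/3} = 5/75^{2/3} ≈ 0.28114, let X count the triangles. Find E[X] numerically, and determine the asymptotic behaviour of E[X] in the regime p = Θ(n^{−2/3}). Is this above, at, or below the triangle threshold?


Number of potential triangles: C(75, 3) = 67525.
Each occurs with probability p³ ≈ (0.28114)³ ≈ 2.2222222e-02.
By linearity: E[X] = C(75, 3)·p³ ≈ 67525 · 2.2222222e-02 ≈ 1500.55556.
Since α = 2/3 < 1, p = c/n^{2/3} ≫ 1/n is above the triangle threshold p ~ 1/n. Asymptotically E[X] ~ (c³/6)·n^{3(1−α)} = (5³/6)·n^{1} → ∞; triangles are abundant w.h.p.

E[X] ≈ 1500.55556; in regime p = Θ(1/n^{2/3}) E[X] diverges (above the triangle threshold p ~ 1/n).


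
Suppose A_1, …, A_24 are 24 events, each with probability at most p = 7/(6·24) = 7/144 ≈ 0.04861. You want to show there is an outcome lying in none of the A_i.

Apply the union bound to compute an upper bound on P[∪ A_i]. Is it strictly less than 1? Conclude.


Union bound: P[∪_{i=1}^{24} A_i] ≤ Σ_i P[A_i] ≤ 24·p = 24·(7/144) = 7/6.
Numerically: 7/6 ≈ 1.16667.
Is 7/6 < 1? NO.
Since the bound 7/6 is ≥ 1, the union bound is uninformative here; it does NOT by itself certify existence.

24·p = 7/6 ≈ 1.16667; existence NOT certified by the union bound.


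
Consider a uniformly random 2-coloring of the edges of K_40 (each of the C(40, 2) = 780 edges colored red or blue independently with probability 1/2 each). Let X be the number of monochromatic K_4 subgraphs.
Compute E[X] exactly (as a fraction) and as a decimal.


Let X = Σ_S X_S over the C(40, 4) = 91390 subsets S of size 4, where X_S = 1 if the K_4 on S is monochromatic.
For a fixed S, the K_4 on S has C(4, 2) = 6 edges. P[all 6 edges red] = (1/2)^6, and likewise for blue, so P[monochromatic] = 2·(1/2)^6 = 2^{1 − 6} = 1/32.
By linearity: E[X] = C(40, 4) · 2^{1 − 6} = 91390 · 1/32 = 45695/16.
Numerically: E[X] ≈ 2855.9375.

E[X] = C(40,4)·2^(1−C(4,2)) = 45695/16 ≈ 2855.9375.


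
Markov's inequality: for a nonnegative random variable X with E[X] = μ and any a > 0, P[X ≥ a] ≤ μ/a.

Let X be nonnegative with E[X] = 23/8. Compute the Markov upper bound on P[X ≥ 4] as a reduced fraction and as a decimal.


μ = E[X] = 23/8, a = 4.
Markov: P[X ≥ 4] ≤ μ/a = (23/8)/4 = 23/32.
Numerically: ≈ 0.71875.
(Since a = 4 > μ = 2.87500, the bound 23/32 is < 1 and informative.)

P[X ≥ 4] ≤ 23/32 ≈ 0.71875.


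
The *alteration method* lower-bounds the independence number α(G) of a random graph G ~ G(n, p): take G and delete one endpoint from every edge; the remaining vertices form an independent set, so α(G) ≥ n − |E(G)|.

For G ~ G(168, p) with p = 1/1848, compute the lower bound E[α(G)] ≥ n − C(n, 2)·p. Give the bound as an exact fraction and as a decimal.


E[|E(G)|] = C(168, 2)·p = 14028 · (1/1848) = 167/22.
E[α(G)] ≥ n − E[|E(G)|] = 168 − 167/22 = 3529/22.
Numerically: ≈ 160.409091.
(This is only a lower bound; the true E[α(G)] may be larger.)

E[α(G)] ≥ 3529/22 ≈ 160.409091.


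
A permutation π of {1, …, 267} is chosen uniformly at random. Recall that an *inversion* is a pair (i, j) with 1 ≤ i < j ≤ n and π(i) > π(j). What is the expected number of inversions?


Write X = Σ X_I over the C(267, 2) = 35511 pairs i < j, with X_I the indicator of one inversion.
There are 35511 indicators.
For each fixed pair i < j, the values π(i) and π(j) are two distinct elements of {1, …, 267} in uniformly random order; by symmetry P[π(i) > π(j)] = 1/2.
By linearity: E[X] = 35511 · (1/2) = C(267, 2) · (1/2) = 35511/2 = 35511/2 ≈ 17755.50000.

E[X] = 35511/2 = 17755.50000.


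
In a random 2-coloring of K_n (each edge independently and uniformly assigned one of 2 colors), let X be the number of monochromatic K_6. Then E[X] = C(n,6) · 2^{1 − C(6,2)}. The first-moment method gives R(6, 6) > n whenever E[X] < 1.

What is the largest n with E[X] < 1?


We need C(n, 6) · 2^{1 − 15} < 1, i.e. C(n, 6) < 2^{15 − 1} = 16384.
Check values of n near the boundary:
  n = 14: C(14, 6) = 3003; 3003 < 16384? YES
  n = 15: C(15, 6) = 5005; 5005 < 16384? YES
  n = 16: C(16, 6) = 8008; 8008 < 16384? YES
  n = 17: C(17, 6) = 12376; 12376 < 16384? YES
  n = 18: C(18, 6) = 18564; 18564 < 16384? NO
The largest n with C(n, 6) < 16384 is n = 17 (where E[X] = 1547/2048 ≈ 0.755371). Hence R(6, 6) > 17, i.e. R(6, 6) ≥ 18.

Largest n = 17; hence R(6, 6) > 17.


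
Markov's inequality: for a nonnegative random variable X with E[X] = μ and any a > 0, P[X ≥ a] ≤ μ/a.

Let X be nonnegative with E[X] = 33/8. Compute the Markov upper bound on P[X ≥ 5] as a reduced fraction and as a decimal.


μ = E[X] = 33/8, a = 5.
Markov: P[X ≥ 5] ≤ μ/a = (33/8)/5 = 33/40.
Numerically: ≈ 0.8250.
(Since a = 5 > μ = 4.1250, the bound 33/40 is < 1 and informative.)

P[X ≥ 5] ≤ 33/40 ≈ 0.8250.


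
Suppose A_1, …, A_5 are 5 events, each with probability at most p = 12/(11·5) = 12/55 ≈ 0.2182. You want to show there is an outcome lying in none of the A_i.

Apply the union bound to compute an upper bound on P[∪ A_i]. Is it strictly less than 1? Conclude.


Union bound: P[∪_{i=1}^{5} A_i] ≤ Σ_i P[A_i] ≤ 5·p = 5·(12/55) = 12/11.
Numerically: 12/11 ≈ 1.0909.
Is 12/11 < 1? NO.
Since the bound 12/11 is ≥ 1, the union bound is uninformative here; it does NOT by itself certify existence.

5·p = 12/11 ≈ 1.0909; existence NOT certified by the union bound.


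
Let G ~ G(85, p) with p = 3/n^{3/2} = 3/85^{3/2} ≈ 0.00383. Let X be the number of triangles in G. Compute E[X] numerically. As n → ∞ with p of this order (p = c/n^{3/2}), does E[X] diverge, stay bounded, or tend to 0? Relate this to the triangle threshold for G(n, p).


Number of potential triangles: C(85, 3) = 98770.
Each occurs with probability p³ ≈ (0.00383)³ ≈ 5.61020e-08.
By linearity: E[X] = C(85, 3)·p³ ≈ 98770 · 5.61020e-08 ≈ 0.006.
Since α = 3/2 > 1, p = c/n^{3/2} = o(1/n) is below the triangle threshold p ~ 1/n. Asymptotically E[X] ~ (c³/6)·n^{3(1−α)} = (3³/6)·n^{-1.5} → 0, so by Markov's inequality G has no triangles w.h.p.

E[X] ≈ 0.006; in regime p = Θ(1/n^{3/2}) E[X] tends to 0 (below the triangle threshold p ~ 1/n).


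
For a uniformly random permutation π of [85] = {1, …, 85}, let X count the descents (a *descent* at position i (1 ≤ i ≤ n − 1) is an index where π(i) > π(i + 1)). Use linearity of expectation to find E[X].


Write X = Σ X_I over i = 1, …, 84, with X_I the indicator of one descent.
There are 84 indicators.
For each fixed i, the pair (π(i), π(i+1)) is a uniformly random ordered pair of distinct values from {1, …, 85}; by symmetry P[π(i) > π(i+1)] = 1/2.
By linearity: E[X] = 84 · (1/2) = (85 − 1) · (1/2) = 42 ≈ 42.000.

E[X] = 42 = 42.000.


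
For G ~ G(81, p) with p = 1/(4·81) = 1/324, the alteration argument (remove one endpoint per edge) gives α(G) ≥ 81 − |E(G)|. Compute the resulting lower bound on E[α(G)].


E[|E(G)|] = C(81, 2)·p = 3240 · (1/324) = 10.
E[α(G)] ≥ n − E[|E(G)|] = 81 − 10 = 71.
Numerically: ≈ 71.00000.
(This is only a lower bound; the true E[α(G)] may be larger.)

E[α(G)] ≥ 71 ≈ 71.00000.


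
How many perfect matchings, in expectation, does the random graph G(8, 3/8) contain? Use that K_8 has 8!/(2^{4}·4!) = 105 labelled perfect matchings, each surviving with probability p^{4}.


K_8 has 8!/(2^{4}·4!) = 105 labelled perfect matchings.
For each such perfect matching H, let X_H = 1 if all 4 edges of H are present in G. Then P[X_H = 1] = p^{4} = (3/8)^{4} = 81/4096.
Summing the indicators: E[X] = Σ_H E[X_H] = 105 · p^{4} = 105 · 81/4096 = 8505/4096.
Numerically: E[X] ≈ 2.07642.

E[X] = 105 · (3/8)^{4} = 8505/4096 ≈ 2.07642.


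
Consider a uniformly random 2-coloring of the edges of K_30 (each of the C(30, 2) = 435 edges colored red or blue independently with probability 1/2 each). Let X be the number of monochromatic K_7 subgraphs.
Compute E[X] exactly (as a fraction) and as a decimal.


Let X = Σ_S X_S over the C(30, 7) = 2035800 subsets S of size 7, where X_S = 1 if the K_7 on S is monochromatic.
For a fixed S, the K_7 on S has C(7, 2) = 21 edges. P[all 21 edges red] = (1/2)^21, and likewise for blue, so P[monochromatic] = 2·(1/2)^21 = 2^{1 − 21} = 1/1048576.
Summing: E[X] = C(30, 7) · 2^{1 − 21} = 2035800 · 1/1048576 = 254475/131072.
Numerically: E[X] ≈ 1.9415.

E[X] = C(30,7)·2^(1−C(7,2)) = 254475/131072 ≈ 1.9415.


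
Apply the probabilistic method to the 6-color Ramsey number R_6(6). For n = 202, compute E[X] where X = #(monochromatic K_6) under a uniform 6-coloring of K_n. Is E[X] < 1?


E[X] = C(202, 6) · 6^{1 − 15} = 87544611330 · 6^{−14} = 87544611330/78364164096.
As a reduced fraction: E[X] = 14590768555/13060694016 ≈ 1.1171511.
Is E[X] < 1? NO.
Since E[X] ≥ 1, the first-moment bound is inconclusive at n = 202; it does NOT by itself certify R_6(6) > 202.

E[X] = 14590768555/13060694016 ≈ 1.1171511; E[X] ≥ 1; first-moment method inconclusive here.


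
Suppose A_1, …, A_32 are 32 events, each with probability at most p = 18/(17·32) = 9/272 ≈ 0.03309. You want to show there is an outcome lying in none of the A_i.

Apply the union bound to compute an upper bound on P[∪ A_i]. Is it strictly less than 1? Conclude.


Union bound: P[∪_{i=1}^{32} A_i] ≤ Σ_i P[A_i] ≤ 32·p = 32·(9/272) = 18/17.
Numerically: 18/17 ≈ 1.05882.
Is 18/17 < 1? NO.
Since the bound 18/17 is ≥ 1, the union bound is uninformative here; it does NOT by itself certify existence.

32·p = 18/17 ≈ 1.05882; existence NOT certified by the union bound.


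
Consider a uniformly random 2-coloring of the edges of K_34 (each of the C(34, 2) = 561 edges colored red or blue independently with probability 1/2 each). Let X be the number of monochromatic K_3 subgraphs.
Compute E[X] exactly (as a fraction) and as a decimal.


Let X = Σ_S X_S over the C(34, 3) = 5984 subsets S of size 3, where X_S = 1 if the K_3 on S is monochromatic.
For a fixed S, the K_3 on S has C(3, 2) = 3 edges. P[all 3 edges red] = (1/2)^3, and likewise for blue, so P[monochromatic] = 2·(1/2)^3 = 2^{1 − 3} = 1/4.
By linearity of expectation: E[X] = C(34, 3) · 2^{1 − 3} = 5984 · 1/4 = 1496.
Numerically: E[X] ≈ 1496.000000.

E[X] = C(34,3)·2^(1−C(3,2)) = 1496 ≈ 1496.000000.


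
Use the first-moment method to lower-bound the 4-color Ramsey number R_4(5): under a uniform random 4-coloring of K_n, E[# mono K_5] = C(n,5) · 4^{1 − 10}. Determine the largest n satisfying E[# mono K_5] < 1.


We need C(n, 5) · 4^{1 − 10} < 1, i.e. C(n, 5) < 4^{10 − 1} = 262144.
Check values of n near the boundary:
  n = 27: C(27, 5) = 80730; 80730 < 262144? YES
  n = 28: C(28, 5) = 98280; 98280 < 262144? YES
  n = 29: C(29, 5) = 118755; 118755 < 262144? YES
  n = 30: C(30, 5) = 142506; 142506 < 262144? YES
  n = 31: C(31, 5) = 169911; 169911 < 262144? YES
  n = 32: C(32, 5) = 201376; 201376 < 262144? YES
  n = 33: C(33, 5) = 237336; 237336 < 262144? YES
  n = 34: C(34, 5) = 278256; 278256 < 262144? NO
  n = 35: C(35, 5) = 324632; 324632 < 262144? NO
  n = 36: C(36, 5) = 376992; 376992 < 262144? NO
The largest n with C(n, 5) < 262144 is n = 33 (where E[X] = 29667/32768 ≈ 0.90536). Hence R_4(5) > 33, i.e. R_4(5) ≥ 34.

Largest n = 33; hence R_4(5) > 33.


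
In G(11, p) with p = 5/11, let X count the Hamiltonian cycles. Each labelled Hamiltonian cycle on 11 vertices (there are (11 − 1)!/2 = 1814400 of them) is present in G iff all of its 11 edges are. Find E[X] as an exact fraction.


K_11 has (11 − 1)!/2 = 1814400 labelled Hamiltonian cycles.
For each such Hamiltonian cycle H, let X_H = 1 if all 11 edges of H are present in G. Then P[X_H = 1] = p^{11} = (5/11)^{11} = 48828125/285311670611.
By linearity of expectation: E[X] = Σ_H E[X_H] = 1814400 · p^{11} = 1814400 · 48828125/285311670611 = 88593750000000/285311670611.
Numerically: E[X] ≈ 310.5.

E[X] = 1814400 · (5/11)^{11} = 88593750000000/285311670611 ≈ 310.5.


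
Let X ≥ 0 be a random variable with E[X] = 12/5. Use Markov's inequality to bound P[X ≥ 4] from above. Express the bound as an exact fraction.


μ = E[X] = 12/5, a = 4.
Markov: P[X ≥ 4] ≤ μ/a = (12/5)/4 = 3/5.
Numerically: ≈ 0.600.
(Since a = 4 > μ = 2.400, the bound 3/5 is < 1 and informative.)

P[X ≥ 4] ≤ 3/5 ≈ 0.600.


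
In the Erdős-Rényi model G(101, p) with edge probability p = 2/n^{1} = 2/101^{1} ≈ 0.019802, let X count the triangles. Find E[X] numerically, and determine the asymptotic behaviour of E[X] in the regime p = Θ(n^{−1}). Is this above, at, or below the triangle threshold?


Number of potential triangles: C(101, 3) = 166650.
Each occurs with probability p³ ≈ (0.019802)³ ≈ 7.7647212e-06.
By linearity: E[X] = C(101, 3)·p³ ≈ 166650 · 7.7647212e-06 ≈ 1.29399.
Here α = 1, so p = 2/n is exactly at the triangle threshold p ~ 1/n. Asymptotically E[X] → c³/6 = 2³/6 = 4/3 ≈ 1.33333, a bounded constant. In this regime the triangle count is asymptotically Poisson(c³/6).

E[X] ≈ 1.29399; in regime p = Θ(1/n^{1}) E[X] stays bounded (at the triangle threshold p ~ 1/n).


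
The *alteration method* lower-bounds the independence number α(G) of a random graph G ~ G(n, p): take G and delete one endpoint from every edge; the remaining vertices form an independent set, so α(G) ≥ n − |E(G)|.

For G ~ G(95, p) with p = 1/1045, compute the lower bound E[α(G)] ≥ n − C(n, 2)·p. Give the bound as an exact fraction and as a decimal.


E[|E(G)|] = C(95, 2)·p = 4465 · (1/1045) = 47/11.
E[α(G)] ≥ n − E[|E(G)|] = 95 − 47/11 = 998/11.
Numerically: ≈ 90.727273.
(This is only a lower bound; the true E[α(G)] may be larger.)

E[α(G)] ≥ 998/11 ≈ 90.727273.


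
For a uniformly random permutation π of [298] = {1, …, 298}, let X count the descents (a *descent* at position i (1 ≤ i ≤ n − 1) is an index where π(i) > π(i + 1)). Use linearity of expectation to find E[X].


Write X = Σ X_I over i = 1, …, 297, with X_I the indicator of one descent.
There are 297 indicators.
For each fixed i, the pair (π(i), π(i+1)) is a uniformly random ordered pair of distinct values from {1, …, 298}; by symmetry P[π(i) > π(i+1)] = 1/2.
By linearity: E[X] = 297 · (1/2) = (298 − 1) · (1/2) = 297/2 ≈ 148.500000.

E[X] = 297/2 = 148.500000.


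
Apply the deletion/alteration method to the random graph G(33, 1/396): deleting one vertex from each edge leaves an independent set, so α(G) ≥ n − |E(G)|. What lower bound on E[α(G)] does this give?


E[|E(G)|] = C(33, 2)·p = 528 · (1/396) = 4/3.
E[α(G)] ≥ n − E[|E(G)|] = 33 − 4/3 = 95/3.
Numerically: ≈ 31.666667.
(This is only a lower bound; the true E[α(G)] may be larger.)

E[α(G)] ≥ 95/3 ≈ 31.666667.


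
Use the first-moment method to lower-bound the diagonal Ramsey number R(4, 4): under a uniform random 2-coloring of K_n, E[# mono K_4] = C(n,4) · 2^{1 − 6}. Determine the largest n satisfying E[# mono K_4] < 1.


We need C(n, 4) · 2^{1 − 6} < 1, i.e. C(n, 4) < 2^{6 − 1} = 32.
Check values of n near the boundary:
  n = 5: C(5, 4) = 5; 5 < 32? YES
  n = 6: C(6, 4) = 15; 15 < 32? YES
  n = 7: C(7, 4) = 35; 35 < 32? NO
The largest n with C(n, 4) < 32 is n = 6 (where E[X] = 15/32 ≈ 0.468750). Hence R(4, 4) > 6, i.e. R(4, 4) ≥ 7.

Largest n = 6; hence R(4, 4) > 6.


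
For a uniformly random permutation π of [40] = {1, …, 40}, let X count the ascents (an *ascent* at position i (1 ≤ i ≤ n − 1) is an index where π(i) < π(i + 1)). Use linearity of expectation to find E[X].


Write X = Σ X_I over i = 1, …, 39, with X_I the indicator of one ascent.
There are 39 indicators.
For each fixed i, the pair (π(i), π(i+1)) is a uniformly random ordered pair of distinct values from {1, …, 40}; by symmetry P[π(i) < π(i+1)] = 1/2.
By linearity: E[X] = 39 · (1/2) = (40 − 1) · (1/2) = 39/2 ≈ 19.5000.

E[X] = 39/2 = 19.5000.


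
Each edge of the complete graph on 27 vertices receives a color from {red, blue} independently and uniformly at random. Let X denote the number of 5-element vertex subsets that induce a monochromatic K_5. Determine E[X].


Let X = Σ_S X_S over the C(27, 5) = 80730 subsets S of size 5, where X_S = 1 if the K_5 on S is monochromatic.
For a fixed S, the K_5 on S has C(5, 2) = 10 edges. P[all 10 edges red] = (1/2)^10, and likewise for blue, so P[monochromatic] = 2·(1/2)^10 = 2^{1 − 10} = 1/512.
By linearity of expectation: E[X] = C(27, 5) · 2^{1 − 10} = 80730 · 1/512 = 40365/256.
Numerically: E[X] ≈ 157.6758.

E[X] = C(27,5)·2^(1−C(5,2)) = 40365/256 ≈ 157.6758.


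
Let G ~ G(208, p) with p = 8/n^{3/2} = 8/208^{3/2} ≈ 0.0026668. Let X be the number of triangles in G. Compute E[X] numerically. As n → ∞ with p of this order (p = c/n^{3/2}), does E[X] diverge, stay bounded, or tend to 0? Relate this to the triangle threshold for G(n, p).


Number of potential triangles: C(208, 3) = 1478256.
Each occurs with probability p³ ≈ (0.0026668)³ ≈ 1.8966402e-08.
By linearity: E[X] = C(208, 3)·p³ ≈ 1478256 · 1.8966402e-08 ≈ 0.02804.
Since α = 3/2 > 1, p = c/n^{3/2} = o(1/n) is below the triangle threshold p ~ 1/n. Asymptotically E[X] ~ (c³/6)·n^{3(1−α)} = (8³/6)·n^{-1.5} → 0, so by Markov's inequality G has no triangles w.h.p.

E[X] ≈ 0.02804; in regime p = Θ(1/n^{3/2}) E[X] tends to 0 (below the triangle threshold p ~ 1/n).


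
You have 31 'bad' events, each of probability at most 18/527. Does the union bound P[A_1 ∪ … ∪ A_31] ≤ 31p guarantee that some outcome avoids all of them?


Union bound: P[∪_{i=1}^{31} A_i] ≤ Σ_i P[A_i] ≤ 31·p = 31·(18/527) = 18/17.
Numerically: 18/17 ≈ 1.059.
Is 18/17 < 1? NO.
Since the bound 18/17 is ≥ 1, the union bound is uninformative here; it does NOT by itself certify existence.

31·p = 18/17 ≈ 1.059; existence NOT certified by the union bound.


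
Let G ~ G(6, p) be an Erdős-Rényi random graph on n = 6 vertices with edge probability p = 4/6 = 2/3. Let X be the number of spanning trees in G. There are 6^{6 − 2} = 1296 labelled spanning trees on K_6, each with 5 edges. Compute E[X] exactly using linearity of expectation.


K_6 has 6^{6 − 2} = 1296 labelled spanning trees.
For each such spanning tree H, let X_H = 1 if all 5 edges of H are present in G. Then P[X_H = 1] = p^{5} = (2/3)^{5} = 32/243.
By linearity: E[X] = Σ_H E[X_H] = 1296 · p^{5} = 1296 · 32/243 = 512/3.
Numerically: E[X] ≈ 171.

E[X] = 1296 · (2/3)^{5} = 512/3 ≈ 171.


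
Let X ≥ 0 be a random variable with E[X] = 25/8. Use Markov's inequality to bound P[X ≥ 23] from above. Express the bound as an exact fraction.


μ = E[X] = 25/8, a = 23.
Markov: P[X ≥ 23] ≤ μ/a = (25/8)/23 = 25/184.
Numerically: ≈ 0.136.
(Since a = 23 > μ = 3.125, the bound 25/184 is < 1 and informative.)

P[X ≥ 23] ≤ 25/184 ≈ 0.136.


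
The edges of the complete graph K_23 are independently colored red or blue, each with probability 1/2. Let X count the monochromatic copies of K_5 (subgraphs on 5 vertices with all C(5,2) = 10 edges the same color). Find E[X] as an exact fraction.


Let X = Σ_S X_S over the C(23, 5) = 33649 subsets S of size 5, where X_S = 1 if the K_5 on S is monochromatic.
For a fixed S, the K_5 on S has C(5, 2) = 10 edges. P[all 10 edges red] = (1/2)^10, and likewise for blue, so P[monochromatic] = 2·(1/2)^10 = 2^{1 − 10} = 1/512.
Summing: E[X] = C(23, 5) · 2^{1 − 10} = 33649 · 1/512 = 33649/512.
Numerically: E[X] ≈ 65.720703.

E[X] = C(23,5)·2^(1−C(5,2)) = 33649/512 ≈ 65.720703.


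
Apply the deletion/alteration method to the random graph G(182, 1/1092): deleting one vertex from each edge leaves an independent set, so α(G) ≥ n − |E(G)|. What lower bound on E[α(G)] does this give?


E[|E(G)|] = C(182, 2)·p = 16471 · (1/1092) = 181/12.
E[α(G)] ≥ n − E[|E(G)|] = 182 − 181/12 = 2003/12.
Numerically: ≈ 166.9167.
(This is only a lower bound; the true E[α(G)] may be larger.)

E[α(G)] ≥ 2003/12 ≈ 166.9167.


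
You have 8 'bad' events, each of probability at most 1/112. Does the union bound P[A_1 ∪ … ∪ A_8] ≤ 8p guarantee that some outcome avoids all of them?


Union bound: P[∪_{i=1}^{8} A_i] ≤ Σ_i P[A_i] ≤ 8·p = 8·(1/112) = 1/14.
Numerically: 1/14 ≈ 0.0714.
Is 1/14 < 1? YES.
Since P[∪ A_i] ≤ 1/14 < 1, the complement has P[∩ A_i^c] ≥ 1 − 1/14 = 13/14 > 0, so some outcome avoids every A_i.

8·p = 1/14 ≈ 0.0714; existence CERTIFIED by the union bound.
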